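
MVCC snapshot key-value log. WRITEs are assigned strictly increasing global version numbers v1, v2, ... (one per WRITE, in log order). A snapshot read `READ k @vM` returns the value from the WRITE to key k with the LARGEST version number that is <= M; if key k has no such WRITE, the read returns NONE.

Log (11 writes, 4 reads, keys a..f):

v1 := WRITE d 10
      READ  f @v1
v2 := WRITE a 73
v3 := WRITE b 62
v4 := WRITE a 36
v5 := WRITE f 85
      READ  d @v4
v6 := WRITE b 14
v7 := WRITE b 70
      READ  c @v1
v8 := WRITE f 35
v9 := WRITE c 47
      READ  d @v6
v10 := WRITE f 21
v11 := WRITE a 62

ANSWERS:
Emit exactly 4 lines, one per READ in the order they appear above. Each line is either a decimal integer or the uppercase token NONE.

v1: WRITE d=10  (d history now [(1, 10)])
READ f @v1: history=[] -> no version <= 1 -> NONE
v2: WRITE a=73  (a history now [(2, 73)])
v3: WRITE b=62  (b history now [(3, 62)])
v4: WRITE a=36  (a history now [(2, 73), (4, 36)])
v5: WRITE f=85  (f history now [(5, 85)])
READ d @v4: history=[(1, 10)] -> pick v1 -> 10
v6: WRITE b=14  (b history now [(3, 62), (6, 14)])
v7: WRITE b=70  (b history now [(3, 62), (6, 14), (7, 70)])
READ c @v1: history=[] -> no version <= 1 -> NONE
v8: WRITE f=35  (f history now [(5, 85), (8, 35)])
v9: WRITE c=47  (c history now [(9, 47)])
READ d @v6: history=[(1, 10)] -> pick v1 -> 10
v10: WRITE f=21  (f history now [(5, 85), (8, 35), (10, 21)])
v11: WRITE a=62  (a history now [(2, 73), (4, 36), (11, 62)])

Answer: NONE
10
NONE
10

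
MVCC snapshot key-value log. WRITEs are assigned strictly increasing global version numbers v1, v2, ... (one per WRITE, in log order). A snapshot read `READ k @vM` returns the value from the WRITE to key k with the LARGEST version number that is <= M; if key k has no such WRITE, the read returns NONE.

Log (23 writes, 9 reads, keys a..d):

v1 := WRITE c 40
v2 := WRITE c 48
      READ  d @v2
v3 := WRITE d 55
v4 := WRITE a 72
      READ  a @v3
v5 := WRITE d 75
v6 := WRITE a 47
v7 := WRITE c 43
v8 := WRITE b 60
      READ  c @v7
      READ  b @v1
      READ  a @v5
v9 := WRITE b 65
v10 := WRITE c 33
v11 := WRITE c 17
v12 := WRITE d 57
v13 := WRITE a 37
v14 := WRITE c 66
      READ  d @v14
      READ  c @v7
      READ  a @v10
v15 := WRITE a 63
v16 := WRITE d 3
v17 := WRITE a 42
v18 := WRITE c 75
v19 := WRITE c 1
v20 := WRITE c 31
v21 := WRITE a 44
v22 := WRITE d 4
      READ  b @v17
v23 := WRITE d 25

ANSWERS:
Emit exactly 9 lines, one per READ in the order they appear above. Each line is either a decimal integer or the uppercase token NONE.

v1: WRITE c=40  (c history now [(1, 40)])
v2: WRITE c=48  (c history now [(1, 40), (2, 48)])
READ d @v2: history=[] -> no version <= 2 -> NONE
v3: WRITE d=55  (d history now [(3, 55)])
v4: WRITE a=72  (a history now [(4, 72)])
READ a @v3: history=[(4, 72)] -> no version <= 3 -> NONE
v5: WRITE d=75  (d history now [(3, 55), (5, 75)])
v6: WRITE a=47  (a history now [(4, 72), (6, 47)])
v7: WRITE c=43  (c history now [(1, 40), (2, 48), (7, 43)])
v8: WRITE b=60  (b history now [(8, 60)])
READ c @v7: history=[(1, 40), (2, 48), (7, 43)] -> pick v7 -> 43
READ b @v1: history=[(8, 60)] -> no version <= 1 -> NONE
READ a @v5: history=[(4, 72), (6, 47)] -> pick v4 -> 72
v9: WRITE b=65  (b history now [(8, 60), (9, 65)])
v10: WRITE c=33  (c history now [(1, 40), (2, 48), (7, 43), (10, 33)])
v11: WRITE c=17  (c history now [(1, 40), (2, 48), (7, 43), (10, 33), (11, 17)])
v12: WRITE d=57  (d history now [(3, 55), (5, 75), (12, 57)])
v13: WRITE a=37  (a history now [(4, 72), (6, 47), (13, 37)])
v14: WRITE c=66  (c history now [(1, 40), (2, 48), (7, 43), (10, 33), (11, 17), (14, 66)])
READ d @v14: history=[(3, 55), (5, 75), (12, 57)] -> pick v12 -> 57
READ c @v7: history=[(1, 40), (2, 48), (7, 43), (10, 33), (11, 17), (14, 66)] -> pick v7 -> 43
READ a @v10: history=[(4, 72), (6, 47), (13, 37)] -> pick v6 -> 47
v15: WRITE a=63  (a history now [(4, 72), (6, 47), (13, 37), (15, 63)])
v16: WRITE d=3  (d history now [(3, 55), (5, 75), (12, 57), (16, 3)])
v17: WRITE a=42  (a history now [(4, 72), (6, 47), (13, 37), (15, 63), (17, 42)])
v18: WRITE c=75  (c history now [(1, 40), (2, 48), (7, 43), (10, 33), (11, 17), (14, 66), (18, 75)])
v19: WRITE c=1  (c history now [(1, 40), (2, 48), (7, 43), (10, 33), (11, 17), (14, 66), (18, 75), (19, 1)])
v20: WRITE c=31  (c history now [(1, 40), (2, 48), (7, 43), (10, 33), (11, 17), (14, 66), (18, 75), (19, 1), (20, 31)])
v21: WRITE a=44  (a history now [(4, 72), (6, 47), (13, 37), (15, 63), (17, 42), (21, 44)])
v22: WRITE d=4  (d history now [(3, 55), (5, 75), (12, 57), (16, 3), (22, 4)])
READ b @v17: history=[(8, 60), (9, 65)] -> pick v9 -> 65
v23: WRITE d=25  (d history now [(3, 55), (5, 75), (12, 57), (16, 3), (22, 4), (23, 25)])

Answer: NONE
NONE
43
NONE
72
57
43
47
65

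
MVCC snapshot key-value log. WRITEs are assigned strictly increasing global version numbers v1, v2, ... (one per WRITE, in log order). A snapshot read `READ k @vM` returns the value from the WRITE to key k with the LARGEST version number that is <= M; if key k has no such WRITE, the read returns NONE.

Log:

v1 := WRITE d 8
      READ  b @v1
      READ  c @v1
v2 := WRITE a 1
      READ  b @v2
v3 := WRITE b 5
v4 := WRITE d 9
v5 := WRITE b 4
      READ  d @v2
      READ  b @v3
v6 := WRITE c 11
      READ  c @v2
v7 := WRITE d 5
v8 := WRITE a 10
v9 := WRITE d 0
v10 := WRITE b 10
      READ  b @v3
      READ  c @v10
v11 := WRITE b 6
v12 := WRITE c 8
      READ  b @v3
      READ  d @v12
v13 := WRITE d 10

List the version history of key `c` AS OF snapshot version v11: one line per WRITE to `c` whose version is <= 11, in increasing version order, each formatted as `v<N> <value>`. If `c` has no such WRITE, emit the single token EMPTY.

Scan writes for key=c with version <= 11:
  v1 WRITE d 8 -> skip
  v2 WRITE a 1 -> skip
  v3 WRITE b 5 -> skip
  v4 WRITE d 9 -> skip
  v5 WRITE b 4 -> skip
  v6 WRITE c 11 -> keep
  v7 WRITE d 5 -> skip
  v8 WRITE a 10 -> skip
  v9 WRITE d 0 -> skip
  v10 WRITE b 10 -> skip
  v11 WRITE b 6 -> skip
  v12 WRITE c 8 -> drop (> snap)
  v13 WRITE d 10 -> skip
Collected: [(6, 11)]

Answer: v6 11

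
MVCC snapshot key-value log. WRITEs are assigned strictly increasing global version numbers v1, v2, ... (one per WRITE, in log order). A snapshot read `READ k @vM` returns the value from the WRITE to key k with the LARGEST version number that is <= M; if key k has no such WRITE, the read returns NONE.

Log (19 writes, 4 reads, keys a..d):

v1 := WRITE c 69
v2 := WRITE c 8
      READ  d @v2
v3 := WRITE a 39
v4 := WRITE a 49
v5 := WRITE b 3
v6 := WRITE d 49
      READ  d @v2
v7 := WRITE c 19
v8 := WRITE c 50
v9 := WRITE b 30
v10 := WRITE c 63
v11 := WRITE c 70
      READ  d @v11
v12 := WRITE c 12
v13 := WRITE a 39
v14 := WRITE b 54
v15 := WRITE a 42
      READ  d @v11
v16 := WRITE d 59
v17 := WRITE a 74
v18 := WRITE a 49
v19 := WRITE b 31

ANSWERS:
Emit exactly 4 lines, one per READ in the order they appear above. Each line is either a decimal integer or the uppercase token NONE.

Answer: NONE
NONE
49
49

Derivation:
v1: WRITE c=69  (c history now [(1, 69)])
v2: WRITE c=8  (c history now [(1, 69), (2, 8)])
READ d @v2: history=[] -> no version <= 2 -> NONE
v3: WRITE a=39  (a history now [(3, 39)])
v4: WRITE a=49  (a history now [(3, 39), (4, 49)])
v5: WRITE b=3  (b history now [(5, 3)])
v6: WRITE d=49  (d history now [(6, 49)])
READ d @v2: history=[(6, 49)] -> no version <= 2 -> NONE
v7: WRITE c=19  (c history now [(1, 69), (2, 8), (7, 19)])
v8: WRITE c=50  (c history now [(1, 69), (2, 8), (7, 19), (8, 50)])
v9: WRITE b=30  (b history now [(5, 3), (9, 30)])
v10: WRITE c=63  (c history now [(1, 69), (2, 8), (7, 19), (8, 50), (10, 63)])
v11: WRITE c=70  (c history now [(1, 69), (2, 8), (7, 19), (8, 50), (10, 63), (11, 70)])
READ d @v11: history=[(6, 49)] -> pick v6 -> 49
v12: WRITE c=12  (c history now [(1, 69), (2, 8), (7, 19), (8, 50), (10, 63), (11, 70), (12, 12)])
v13: WRITE a=39  (a history now [(3, 39), (4, 49), (13, 39)])
v14: WRITE b=54  (b history now [(5, 3), (9, 30), (14, 54)])
v15: WRITE a=42  (a history now [(3, 39), (4, 49), (13, 39), (15, 42)])
READ d @v11: history=[(6, 49)] -> pick v6 -> 49
v16: WRITE d=59  (d history now [(6, 49), (16, 59)])
v17: WRITE a=74  (a history now [(3, 39), (4, 49), (13, 39), (15, 42), (17, 74)])
v18: WRITE a=49  (a history now [(3, 39), (4, 49), (13, 39), (15, 42), (17, 74), (18, 49)])
v19: WRITE b=31  (b history now [(5, 3), (9, 30), (14, 54), (19, 31)])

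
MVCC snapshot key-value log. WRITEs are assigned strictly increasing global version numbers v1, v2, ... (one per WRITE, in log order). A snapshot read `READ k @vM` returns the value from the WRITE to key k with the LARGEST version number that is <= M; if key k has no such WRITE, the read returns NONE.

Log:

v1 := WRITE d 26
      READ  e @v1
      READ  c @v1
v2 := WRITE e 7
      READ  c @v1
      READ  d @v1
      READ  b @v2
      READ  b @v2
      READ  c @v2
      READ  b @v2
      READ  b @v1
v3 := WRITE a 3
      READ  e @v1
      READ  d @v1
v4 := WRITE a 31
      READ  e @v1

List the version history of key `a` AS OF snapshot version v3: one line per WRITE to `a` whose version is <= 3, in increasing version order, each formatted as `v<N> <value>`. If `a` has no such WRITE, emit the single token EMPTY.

Answer: v3 3

Derivation:
Scan writes for key=a with version <= 3:
  v1 WRITE d 26 -> skip
  v2 WRITE e 7 -> skip
  v3 WRITE a 3 -> keep
  v4 WRITE a 31 -> drop (> snap)
Collected: [(3, 3)]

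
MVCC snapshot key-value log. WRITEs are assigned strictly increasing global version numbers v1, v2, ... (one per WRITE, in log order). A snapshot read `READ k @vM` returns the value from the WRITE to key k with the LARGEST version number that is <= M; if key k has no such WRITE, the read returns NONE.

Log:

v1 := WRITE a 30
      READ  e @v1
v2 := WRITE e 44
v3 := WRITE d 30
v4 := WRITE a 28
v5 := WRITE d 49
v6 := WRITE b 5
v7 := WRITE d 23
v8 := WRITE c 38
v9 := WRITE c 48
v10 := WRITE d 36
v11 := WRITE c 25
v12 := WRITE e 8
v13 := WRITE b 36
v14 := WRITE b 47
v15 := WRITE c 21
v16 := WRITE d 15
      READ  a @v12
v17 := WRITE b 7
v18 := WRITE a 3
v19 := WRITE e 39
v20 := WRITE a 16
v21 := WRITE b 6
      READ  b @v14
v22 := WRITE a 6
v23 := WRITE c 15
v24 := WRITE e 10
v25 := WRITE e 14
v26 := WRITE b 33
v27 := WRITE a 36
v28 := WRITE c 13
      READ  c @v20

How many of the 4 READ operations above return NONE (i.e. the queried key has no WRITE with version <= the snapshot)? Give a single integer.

Answer: 1

Derivation:
v1: WRITE a=30  (a history now [(1, 30)])
READ e @v1: history=[] -> no version <= 1 -> NONE
v2: WRITE e=44  (e history now [(2, 44)])
v3: WRITE d=30  (d history now [(3, 30)])
v4: WRITE a=28  (a history now [(1, 30), (4, 28)])
v5: WRITE d=49  (d history now [(3, 30), (5, 49)])
v6: WRITE b=5  (b history now [(6, 5)])
v7: WRITE d=23  (d history now [(3, 30), (5, 49), (7, 23)])
v8: WRITE c=38  (c history now [(8, 38)])
v9: WRITE c=48  (c history now [(8, 38), (9, 48)])
v10: WRITE d=36  (d history now [(3, 30), (5, 49), (7, 23), (10, 36)])
v11: WRITE c=25  (c history now [(8, 38), (9, 48), (11, 25)])
v12: WRITE e=8  (e history now [(2, 44), (12, 8)])
v13: WRITE b=36  (b history now [(6, 5), (13, 36)])
v14: WRITE b=47  (b history now [(6, 5), (13, 36), (14, 47)])
v15: WRITE c=21  (c history now [(8, 38), (9, 48), (11, 25), (15, 21)])
v16: WRITE d=15  (d history now [(3, 30), (5, 49), (7, 23), (10, 36), (16, 15)])
READ a @v12: history=[(1, 30), (4, 28)] -> pick v4 -> 28
v17: WRITE b=7  (b history now [(6, 5), (13, 36), (14, 47), (17, 7)])
v18: WRITE a=3  (a history now [(1, 30), (4, 28), (18, 3)])
v19: WRITE e=39  (e history now [(2, 44), (12, 8), (19, 39)])
v20: WRITE a=16  (a history now [(1, 30), (4, 28), (18, 3), (20, 16)])
v21: WRITE b=6  (b history now [(6, 5), (13, 36), (14, 47), (17, 7), (21, 6)])
READ b @v14: history=[(6, 5), (13, 36), (14, 47), (17, 7), (21, 6)] -> pick v14 -> 47
v22: WRITE a=6  (a history now [(1, 30), (4, 28), (18, 3), (20, 16), (22, 6)])
v23: WRITE c=15  (c history now [(8, 38), (9, 48), (11, 25), (15, 21), (23, 15)])
v24: WRITE e=10  (e history now [(2, 44), (12, 8), (19, 39), (24, 10)])
v25: WRITE e=14  (e history now [(2, 44), (12, 8), (19, 39), (24, 10), (25, 14)])
v26: WRITE b=33  (b history now [(6, 5), (13, 36), (14, 47), (17, 7), (21, 6), (26, 33)])
v27: WRITE a=36  (a history now [(1, 30), (4, 28), (18, 3), (20, 16), (22, 6), (27, 36)])
v28: WRITE c=13  (c history now [(8, 38), (9, 48), (11, 25), (15, 21), (23, 15), (28, 13)])
READ c @v20: history=[(8, 38), (9, 48), (11, 25), (15, 21), (23, 15), (28, 13)] -> pick v15 -> 21
Read results in order: ['NONE', '28', '47', '21']
NONE count = 1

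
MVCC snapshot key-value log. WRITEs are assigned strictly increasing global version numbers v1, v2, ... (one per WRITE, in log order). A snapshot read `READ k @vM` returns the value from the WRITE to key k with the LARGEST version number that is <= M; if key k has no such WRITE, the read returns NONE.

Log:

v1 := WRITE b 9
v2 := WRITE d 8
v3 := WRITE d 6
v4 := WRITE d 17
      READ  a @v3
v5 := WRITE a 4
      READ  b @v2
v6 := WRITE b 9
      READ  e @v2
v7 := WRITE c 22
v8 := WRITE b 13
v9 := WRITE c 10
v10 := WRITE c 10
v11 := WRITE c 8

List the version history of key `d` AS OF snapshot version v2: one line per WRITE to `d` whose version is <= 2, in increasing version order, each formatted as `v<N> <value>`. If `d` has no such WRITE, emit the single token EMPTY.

Scan writes for key=d with version <= 2:
  v1 WRITE b 9 -> skip
  v2 WRITE d 8 -> keep
  v3 WRITE d 6 -> drop (> snap)
  v4 WRITE d 17 -> drop (> snap)
  v5 WRITE a 4 -> skip
  v6 WRITE b 9 -> skip
  v7 WRITE c 22 -> skip
  v8 WRITE b 13 -> skip
  v9 WRITE c 10 -> skip
  v10 WRITE c 10 -> skip
  v11 WRITE c 8 -> skip
Collected: [(2, 8)]

Answer: v2 8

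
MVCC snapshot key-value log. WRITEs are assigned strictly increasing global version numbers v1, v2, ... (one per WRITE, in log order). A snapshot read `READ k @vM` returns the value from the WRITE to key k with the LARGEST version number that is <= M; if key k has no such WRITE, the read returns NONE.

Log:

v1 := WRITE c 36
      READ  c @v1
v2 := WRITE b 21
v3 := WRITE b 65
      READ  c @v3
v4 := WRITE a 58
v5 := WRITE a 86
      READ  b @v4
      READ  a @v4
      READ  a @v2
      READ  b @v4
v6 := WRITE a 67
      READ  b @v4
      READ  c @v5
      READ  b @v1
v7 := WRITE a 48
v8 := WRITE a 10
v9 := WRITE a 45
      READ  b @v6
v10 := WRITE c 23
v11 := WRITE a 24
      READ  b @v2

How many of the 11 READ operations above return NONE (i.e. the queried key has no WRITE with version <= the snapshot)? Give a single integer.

v1: WRITE c=36  (c history now [(1, 36)])
READ c @v1: history=[(1, 36)] -> pick v1 -> 36
v2: WRITE b=21  (b history now [(2, 21)])
v3: WRITE b=65  (b history now [(2, 21), (3, 65)])
READ c @v3: history=[(1, 36)] -> pick v1 -> 36
v4: WRITE a=58  (a history now [(4, 58)])
v5: WRITE a=86  (a history now [(4, 58), (5, 86)])
READ b @v4: history=[(2, 21), (3, 65)] -> pick v3 -> 65
READ a @v4: history=[(4, 58), (5, 86)] -> pick v4 -> 58
READ a @v2: history=[(4, 58), (5, 86)] -> no version <= 2 -> NONE
READ b @v4: history=[(2, 21), (3, 65)] -> pick v3 -> 65
v6: WRITE a=67  (a history now [(4, 58), (5, 86), (6, 67)])
READ b @v4: history=[(2, 21), (3, 65)] -> pick v3 -> 65
READ c @v5: history=[(1, 36)] -> pick v1 -> 36
READ b @v1: history=[(2, 21), (3, 65)] -> no version <= 1 -> NONE
v7: WRITE a=48  (a history now [(4, 58), (5, 86), (6, 67), (7, 48)])
v8: WRITE a=10  (a history now [(4, 58), (5, 86), (6, 67), (7, 48), (8, 10)])
v9: WRITE a=45  (a history now [(4, 58), (5, 86), (6, 67), (7, 48), (8, 10), (9, 45)])
READ b @v6: history=[(2, 21), (3, 65)] -> pick v3 -> 65
v10: WRITE c=23  (c history now [(1, 36), (10, 23)])
v11: WRITE a=24  (a history now [(4, 58), (5, 86), (6, 67), (7, 48), (8, 10), (9, 45), (11, 24)])
READ b @v2: history=[(2, 21), (3, 65)] -> pick v2 -> 21
Read results in order: ['36', '36', '65', '58', 'NONE', '65', '65', '36', 'NONE', '65', '21']
NONE count = 2

Answer: 2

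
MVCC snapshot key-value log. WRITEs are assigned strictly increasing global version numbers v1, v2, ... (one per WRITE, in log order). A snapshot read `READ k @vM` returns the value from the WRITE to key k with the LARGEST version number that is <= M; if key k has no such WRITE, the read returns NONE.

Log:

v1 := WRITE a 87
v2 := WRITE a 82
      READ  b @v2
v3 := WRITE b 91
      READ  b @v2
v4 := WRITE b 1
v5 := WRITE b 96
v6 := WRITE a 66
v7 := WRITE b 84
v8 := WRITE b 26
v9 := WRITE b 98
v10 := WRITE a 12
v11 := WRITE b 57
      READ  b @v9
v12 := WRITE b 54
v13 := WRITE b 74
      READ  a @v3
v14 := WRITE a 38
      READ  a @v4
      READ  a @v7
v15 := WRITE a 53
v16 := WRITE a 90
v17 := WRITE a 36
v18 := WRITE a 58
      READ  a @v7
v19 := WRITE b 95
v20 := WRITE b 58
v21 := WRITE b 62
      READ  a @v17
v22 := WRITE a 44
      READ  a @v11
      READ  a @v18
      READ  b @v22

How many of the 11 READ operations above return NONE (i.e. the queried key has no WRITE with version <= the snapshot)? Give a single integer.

Answer: 2

Derivation:
v1: WRITE a=87  (a history now [(1, 87)])
v2: WRITE a=82  (a history now [(1, 87), (2, 82)])
READ b @v2: history=[] -> no version <= 2 -> NONE
v3: WRITE b=91  (b history now [(3, 91)])
READ b @v2: history=[(3, 91)] -> no version <= 2 -> NONE
v4: WRITE b=1  (b history now [(3, 91), (4, 1)])
v5: WRITE b=96  (b history now [(3, 91), (4, 1), (5, 96)])
v6: WRITE a=66  (a history now [(1, 87), (2, 82), (6, 66)])
v7: WRITE b=84  (b history now [(3, 91), (4, 1), (5, 96), (7, 84)])
v8: WRITE b=26  (b history now [(3, 91), (4, 1), (5, 96), (7, 84), (8, 26)])
v9: WRITE b=98  (b history now [(3, 91), (4, 1), (5, 96), (7, 84), (8, 26), (9, 98)])
v10: WRITE a=12  (a history now [(1, 87), (2, 82), (6, 66), (10, 12)])
v11: WRITE b=57  (b history now [(3, 91), (4, 1), (5, 96), (7, 84), (8, 26), (9, 98), (11, 57)])
READ b @v9: history=[(3, 91), (4, 1), (5, 96), (7, 84), (8, 26), (9, 98), (11, 57)] -> pick v9 -> 98
v12: WRITE b=54  (b history now [(3, 91), (4, 1), (5, 96), (7, 84), (8, 26), (9, 98), (11, 57), (12, 54)])
v13: WRITE b=74  (b history now [(3, 91), (4, 1), (5, 96), (7, 84), (8, 26), (9, 98), (11, 57), (12, 54), (13, 74)])
READ a @v3: history=[(1, 87), (2, 82), (6, 66), (10, 12)] -> pick v2 -> 82
v14: WRITE a=38  (a history now [(1, 87), (2, 82), (6, 66), (10, 12), (14, 38)])
READ a @v4: history=[(1, 87), (2, 82), (6, 66), (10, 12), (14, 38)] -> pick v2 -> 82
READ a @v7: history=[(1, 87), (2, 82), (6, 66), (10, 12), (14, 38)] -> pick v6 -> 66
v15: WRITE a=53  (a history now [(1, 87), (2, 82), (6, 66), (10, 12), (14, 38), (15, 53)])
v16: WRITE a=90  (a history now [(1, 87), (2, 82), (6, 66), (10, 12), (14, 38), (15, 53), (16, 90)])
v17: WRITE a=36  (a history now [(1, 87), (2, 82), (6, 66), (10, 12), (14, 38), (15, 53), (16, 90), (17, 36)])
v18: WRITE a=58  (a history now [(1, 87), (2, 82), (6, 66), (10, 12), (14, 38), (15, 53), (16, 90), (17, 36), (18, 58)])
READ a @v7: history=[(1, 87), (2, 82), (6, 66), (10, 12), (14, 38), (15, 53), (16, 90), (17, 36), (18, 58)] -> pick v6 -> 66
v19: WRITE b=95  (b history now [(3, 91), (4, 1), (5, 96), (7, 84), (8, 26), (9, 98), (11, 57), (12, 54), (13, 74), (19, 95)])
v20: WRITE b=58  (b history now [(3, 91), (4, 1), (5, 96), (7, 84), (8, 26), (9, 98), (11, 57), (12, 54), (13, 74), (19, 95), (20, 58)])
v21: WRITE b=62  (b history now [(3, 91), (4, 1), (5, 96), (7, 84), (8, 26), (9, 98), (11, 57), (12, 54), (13, 74), (19, 95), (20, 58), (21, 62)])
READ a @v17: history=[(1, 87), (2, 82), (6, 66), (10, 12), (14, 38), (15, 53), (16, 90), (17, 36), (18, 58)] -> pick v17 -> 36
v22: WRITE a=44  (a history now [(1, 87), (2, 82), (6, 66), (10, 12), (14, 38), (15, 53), (16, 90), (17, 36), (18, 58), (22, 44)])
READ a @v11: history=[(1, 87), (2, 82), (6, 66), (10, 12), (14, 38), (15, 53), (16, 90), (17, 36), (18, 58), (22, 44)] -> pick v10 -> 12
READ a @v18: history=[(1, 87), (2, 82), (6, 66), (10, 12), (14, 38), (15, 53), (16, 90), (17, 36), (18, 58), (22, 44)] -> pick v18 -> 58
READ b @v22: history=[(3, 91), (4, 1), (5, 96), (7, 84), (8, 26), (9, 98), (11, 57), (12, 54), (13, 74), (19, 95), (20, 58), (21, 62)] -> pick v21 -> 62
Read results in order: ['NONE', 'NONE', '98', '82', '82', '66', '66', '36', '12', '58', '62']
NONE count = 2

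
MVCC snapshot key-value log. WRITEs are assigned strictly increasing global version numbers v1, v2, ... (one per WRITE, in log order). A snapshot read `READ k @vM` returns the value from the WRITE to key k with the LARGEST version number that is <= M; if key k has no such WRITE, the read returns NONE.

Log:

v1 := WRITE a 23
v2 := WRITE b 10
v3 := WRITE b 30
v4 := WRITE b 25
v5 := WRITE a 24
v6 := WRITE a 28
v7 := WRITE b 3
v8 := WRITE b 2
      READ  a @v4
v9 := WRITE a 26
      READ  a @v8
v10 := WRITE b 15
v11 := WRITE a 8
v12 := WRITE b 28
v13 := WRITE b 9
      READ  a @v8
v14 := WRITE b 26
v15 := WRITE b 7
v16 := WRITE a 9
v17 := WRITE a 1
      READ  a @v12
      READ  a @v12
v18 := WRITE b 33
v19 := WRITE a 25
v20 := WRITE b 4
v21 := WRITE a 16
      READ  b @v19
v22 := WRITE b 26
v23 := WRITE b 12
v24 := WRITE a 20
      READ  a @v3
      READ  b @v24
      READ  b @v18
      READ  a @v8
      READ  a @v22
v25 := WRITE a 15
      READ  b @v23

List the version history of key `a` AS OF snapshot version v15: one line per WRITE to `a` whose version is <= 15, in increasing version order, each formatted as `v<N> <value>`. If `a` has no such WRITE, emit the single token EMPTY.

Answer: v1 23
v5 24
v6 28
v9 26
v11 8

Derivation:
Scan writes for key=a with version <= 15:
  v1 WRITE a 23 -> keep
  v2 WRITE b 10 -> skip
  v3 WRITE b 30 -> skip
  v4 WRITE b 25 -> skip
  v5 WRITE a 24 -> keep
  v6 WRITE a 28 -> keep
  v7 WRITE b 3 -> skip
  v8 WRITE b 2 -> skip
  v9 WRITE a 26 -> keep
  v10 WRITE b 15 -> skip
  v11 WRITE a 8 -> keep
  v12 WRITE b 28 -> skip
  v13 WRITE b 9 -> skip
  v14 WRITE b 26 -> skip
  v15 WRITE b 7 -> skip
  v16 WRITE a 9 -> drop (> snap)
  v17 WRITE a 1 -> drop (> snap)
  v18 WRITE b 33 -> skip
  v19 WRITE a 25 -> drop (> snap)
  v20 WRITE b 4 -> skip
  v21 WRITE a 16 -> drop (> snap)
  v22 WRITE b 26 -> skip
  v23 WRITE b 12 -> skip
  v24 WRITE a 20 -> drop (> snap)
  v25 WRITE a 15 -> drop (> snap)
Collected: [(1, 23), (5, 24), (6, 28), (9, 26), (11, 8)]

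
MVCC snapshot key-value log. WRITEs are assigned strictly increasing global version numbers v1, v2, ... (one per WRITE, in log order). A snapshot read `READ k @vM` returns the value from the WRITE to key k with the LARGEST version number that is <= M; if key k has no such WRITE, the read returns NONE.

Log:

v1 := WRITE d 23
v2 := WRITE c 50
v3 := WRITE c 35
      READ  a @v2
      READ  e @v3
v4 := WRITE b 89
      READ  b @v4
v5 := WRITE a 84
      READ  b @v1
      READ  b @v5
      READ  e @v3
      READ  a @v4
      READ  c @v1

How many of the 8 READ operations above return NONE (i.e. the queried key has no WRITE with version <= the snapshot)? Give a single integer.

v1: WRITE d=23  (d history now [(1, 23)])
v2: WRITE c=50  (c history now [(2, 50)])
v3: WRITE c=35  (c history now [(2, 50), (3, 35)])
READ a @v2: history=[] -> no version <= 2 -> NONE
READ e @v3: history=[] -> no version <= 3 -> NONE
v4: WRITE b=89  (b history now [(4, 89)])
READ b @v4: history=[(4, 89)] -> pick v4 -> 89
v5: WRITE a=84  (a history now [(5, 84)])
READ b @v1: history=[(4, 89)] -> no version <= 1 -> NONE
READ b @v5: history=[(4, 89)] -> pick v4 -> 89
READ e @v3: history=[] -> no version <= 3 -> NONE
READ a @v4: history=[(5, 84)] -> no version <= 4 -> NONE
READ c @v1: history=[(2, 50), (3, 35)] -> no version <= 1 -> NONE
Read results in order: ['NONE', 'NONE', '89', 'NONE', '89', 'NONE', 'NONE', 'NONE']
NONE count = 6

Answer: 6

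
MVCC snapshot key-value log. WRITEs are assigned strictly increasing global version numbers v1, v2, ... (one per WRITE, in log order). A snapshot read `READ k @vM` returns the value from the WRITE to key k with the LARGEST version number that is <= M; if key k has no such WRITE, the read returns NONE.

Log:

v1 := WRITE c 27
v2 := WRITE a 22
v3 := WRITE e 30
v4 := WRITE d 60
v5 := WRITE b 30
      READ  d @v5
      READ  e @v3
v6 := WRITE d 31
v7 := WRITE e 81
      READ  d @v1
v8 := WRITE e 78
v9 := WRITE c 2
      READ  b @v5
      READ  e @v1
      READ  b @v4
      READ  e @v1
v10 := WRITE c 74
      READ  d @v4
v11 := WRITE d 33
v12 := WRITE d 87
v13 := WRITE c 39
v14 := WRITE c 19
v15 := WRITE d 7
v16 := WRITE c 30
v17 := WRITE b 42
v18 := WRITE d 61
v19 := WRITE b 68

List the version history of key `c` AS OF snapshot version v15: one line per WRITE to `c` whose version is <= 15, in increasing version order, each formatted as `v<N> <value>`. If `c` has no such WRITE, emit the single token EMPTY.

Answer: v1 27
v9 2
v10 74
v13 39
v14 19

Derivation:
Scan writes for key=c with version <= 15:
  v1 WRITE c 27 -> keep
  v2 WRITE a 22 -> skip
  v3 WRITE e 30 -> skip
  v4 WRITE d 60 -> skip
  v5 WRITE b 30 -> skip
  v6 WRITE d 31 -> skip
  v7 WRITE e 81 -> skip
  v8 WRITE e 78 -> skip
  v9 WRITE c 2 -> keep
  v10 WRITE c 74 -> keep
  v11 WRITE d 33 -> skip
  v12 WRITE d 87 -> skip
  v13 WRITE c 39 -> keep
  v14 WRITE c 19 -> keep
  v15 WRITE d 7 -> skip
  v16 WRITE c 30 -> drop (> snap)
  v17 WRITE b 42 -> skip
  v18 WRITE d 61 -> skip
  v19 WRITE b 68 -> skip
Collected: [(1, 27), (9, 2), (10, 74), (13, 39), (14, 19)]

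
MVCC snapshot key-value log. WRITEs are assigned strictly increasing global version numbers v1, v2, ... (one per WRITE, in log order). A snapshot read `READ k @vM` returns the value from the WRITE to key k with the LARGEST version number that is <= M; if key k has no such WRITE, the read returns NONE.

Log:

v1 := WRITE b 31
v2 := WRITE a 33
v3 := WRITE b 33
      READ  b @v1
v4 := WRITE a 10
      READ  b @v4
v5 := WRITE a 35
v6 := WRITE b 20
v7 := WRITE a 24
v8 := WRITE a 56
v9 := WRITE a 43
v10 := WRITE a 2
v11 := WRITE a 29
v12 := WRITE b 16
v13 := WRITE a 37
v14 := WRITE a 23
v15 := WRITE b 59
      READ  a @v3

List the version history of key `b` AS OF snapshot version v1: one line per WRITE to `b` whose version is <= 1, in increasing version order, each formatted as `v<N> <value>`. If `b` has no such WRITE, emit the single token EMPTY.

Scan writes for key=b with version <= 1:
  v1 WRITE b 31 -> keep
  v2 WRITE a 33 -> skip
  v3 WRITE b 33 -> drop (> snap)
  v4 WRITE a 10 -> skip
  v5 WRITE a 35 -> skip
  v6 WRITE b 20 -> drop (> snap)
  v7 WRITE a 24 -> skip
  v8 WRITE a 56 -> skip
  v9 WRITE a 43 -> skip
  v10 WRITE a 2 -> skip
  v11 WRITE a 29 -> skip
  v12 WRITE b 16 -> drop (> snap)
  v13 WRITE a 37 -> skip
  v14 WRITE a 23 -> skip
  v15 WRITE b 59 -> drop (> snap)
Collected: [(1, 31)]

Answer: v1 31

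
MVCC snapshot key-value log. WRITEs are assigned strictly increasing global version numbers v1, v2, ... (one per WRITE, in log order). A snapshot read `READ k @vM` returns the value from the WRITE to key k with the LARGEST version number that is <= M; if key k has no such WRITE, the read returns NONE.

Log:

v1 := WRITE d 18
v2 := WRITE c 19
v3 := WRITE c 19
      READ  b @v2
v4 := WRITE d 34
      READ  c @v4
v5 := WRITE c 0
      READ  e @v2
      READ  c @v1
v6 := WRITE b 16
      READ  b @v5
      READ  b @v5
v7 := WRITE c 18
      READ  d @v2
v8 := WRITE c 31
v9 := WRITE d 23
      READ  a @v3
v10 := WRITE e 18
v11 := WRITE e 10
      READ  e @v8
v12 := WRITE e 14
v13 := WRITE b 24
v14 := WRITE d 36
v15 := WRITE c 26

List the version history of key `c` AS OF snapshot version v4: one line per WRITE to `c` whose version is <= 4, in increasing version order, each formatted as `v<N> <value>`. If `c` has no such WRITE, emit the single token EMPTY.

Scan writes for key=c with version <= 4:
  v1 WRITE d 18 -> skip
  v2 WRITE c 19 -> keep
  v3 WRITE c 19 -> keep
  v4 WRITE d 34 -> skip
  v5 WRITE c 0 -> drop (> snap)
  v6 WRITE b 16 -> skip
  v7 WRITE c 18 -> drop (> snap)
  v8 WRITE c 31 -> drop (> snap)
  v9 WRITE d 23 -> skip
  v10 WRITE e 18 -> skip
  v11 WRITE e 10 -> skip
  v12 WRITE e 14 -> skip
  v13 WRITE b 24 -> skip
  v14 WRITE d 36 -> skip
  v15 WRITE c 26 -> drop (> snap)
Collected: [(2, 19), (3, 19)]

Answer: v2 19
v3 19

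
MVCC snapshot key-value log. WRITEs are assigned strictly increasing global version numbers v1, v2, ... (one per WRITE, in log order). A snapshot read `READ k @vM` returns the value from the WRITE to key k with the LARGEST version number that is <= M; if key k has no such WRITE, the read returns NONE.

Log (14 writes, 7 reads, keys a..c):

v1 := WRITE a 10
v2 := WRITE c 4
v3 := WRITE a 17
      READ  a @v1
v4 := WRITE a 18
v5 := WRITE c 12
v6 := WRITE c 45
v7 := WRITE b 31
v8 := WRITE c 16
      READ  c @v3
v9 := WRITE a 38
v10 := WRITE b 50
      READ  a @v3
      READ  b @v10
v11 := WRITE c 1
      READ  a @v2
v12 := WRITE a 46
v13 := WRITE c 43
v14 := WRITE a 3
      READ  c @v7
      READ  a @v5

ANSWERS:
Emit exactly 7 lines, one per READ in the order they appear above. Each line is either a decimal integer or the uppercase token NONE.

Answer: 10
4
17
50
10
45
18

Derivation:
v1: WRITE a=10  (a history now [(1, 10)])
v2: WRITE c=4  (c history now [(2, 4)])
v3: WRITE a=17  (a history now [(1, 10), (3, 17)])
READ a @v1: history=[(1, 10), (3, 17)] -> pick v1 -> 10
v4: WRITE a=18  (a history now [(1, 10), (3, 17), (4, 18)])
v5: WRITE c=12  (c history now [(2, 4), (5, 12)])
v6: WRITE c=45  (c history now [(2, 4), (5, 12), (6, 45)])
v7: WRITE b=31  (b history now [(7, 31)])
v8: WRITE c=16  (c history now [(2, 4), (5, 12), (6, 45), (8, 16)])
READ c @v3: history=[(2, 4), (5, 12), (6, 45), (8, 16)] -> pick v2 -> 4
v9: WRITE a=38  (a history now [(1, 10), (3, 17), (4, 18), (9, 38)])
v10: WRITE b=50  (b history now [(7, 31), (10, 50)])
READ a @v3: history=[(1, 10), (3, 17), (4, 18), (9, 38)] -> pick v3 -> 17
READ b @v10: history=[(7, 31), (10, 50)] -> pick v10 -> 50
v11: WRITE c=1  (c history now [(2, 4), (5, 12), (6, 45), (8, 16), (11, 1)])
READ a @v2: history=[(1, 10), (3, 17), (4, 18), (9, 38)] -> pick v1 -> 10
v12: WRITE a=46  (a history now [(1, 10), (3, 17), (4, 18), (9, 38), (12, 46)])
v13: WRITE c=43  (c history now [(2, 4), (5, 12), (6, 45), (8, 16), (11, 1), (13, 43)])
v14: WRITE a=3  (a history now [(1, 10), (3, 17), (4, 18), (9, 38), (12, 46), (14, 3)])
READ c @v7: history=[(2, 4), (5, 12), (6, 45), (8, 16), (11, 1), (13, 43)] -> pick v6 -> 45
READ a @v5: history=[(1, 10), (3, 17), (4, 18), (9, 38), (12, 46), (14, 3)] -> pick v4 -> 18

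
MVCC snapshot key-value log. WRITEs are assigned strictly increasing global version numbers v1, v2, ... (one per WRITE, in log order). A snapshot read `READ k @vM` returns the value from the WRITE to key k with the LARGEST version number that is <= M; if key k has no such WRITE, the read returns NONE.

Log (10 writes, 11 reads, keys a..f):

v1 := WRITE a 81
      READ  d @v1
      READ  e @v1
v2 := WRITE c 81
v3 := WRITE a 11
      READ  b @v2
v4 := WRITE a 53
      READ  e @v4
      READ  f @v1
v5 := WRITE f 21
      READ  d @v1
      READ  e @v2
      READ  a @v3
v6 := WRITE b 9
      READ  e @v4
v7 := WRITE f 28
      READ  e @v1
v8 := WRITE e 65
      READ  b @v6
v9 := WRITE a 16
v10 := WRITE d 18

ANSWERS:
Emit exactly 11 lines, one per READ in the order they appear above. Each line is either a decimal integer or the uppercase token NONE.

v1: WRITE a=81  (a history now [(1, 81)])
READ d @v1: history=[] -> no version <= 1 -> NONE
READ e @v1: history=[] -> no version <= 1 -> NONE
v2: WRITE c=81  (c history now [(2, 81)])
v3: WRITE a=11  (a history now [(1, 81), (3, 11)])
READ b @v2: history=[] -> no version <= 2 -> NONE
v4: WRITE a=53  (a history now [(1, 81), (3, 11), (4, 53)])
READ e @v4: history=[] -> no version <= 4 -> NONE
READ f @v1: history=[] -> no version <= 1 -> NONE
v5: WRITE f=21  (f history now [(5, 21)])
READ d @v1: history=[] -> no version <= 1 -> NONE
READ e @v2: history=[] -> no version <= 2 -> NONE
READ a @v3: history=[(1, 81), (3, 11), (4, 53)] -> pick v3 -> 11
v6: WRITE b=9  (b history now [(6, 9)])
READ e @v4: history=[] -> no version <= 4 -> NONE
v7: WRITE f=28  (f history now [(5, 21), (7, 28)])
READ e @v1: history=[] -> no version <= 1 -> NONE
v8: WRITE e=65  (e history now [(8, 65)])
READ b @v6: history=[(6, 9)] -> pick v6 -> 9
v9: WRITE a=16  (a history now [(1, 81), (3, 11), (4, 53), (9, 16)])
v10: WRITE d=18  (d history now [(10, 18)])

Answer: NONE
NONE
NONE
NONE
NONE
NONE
NONE
11
NONE
NONE
9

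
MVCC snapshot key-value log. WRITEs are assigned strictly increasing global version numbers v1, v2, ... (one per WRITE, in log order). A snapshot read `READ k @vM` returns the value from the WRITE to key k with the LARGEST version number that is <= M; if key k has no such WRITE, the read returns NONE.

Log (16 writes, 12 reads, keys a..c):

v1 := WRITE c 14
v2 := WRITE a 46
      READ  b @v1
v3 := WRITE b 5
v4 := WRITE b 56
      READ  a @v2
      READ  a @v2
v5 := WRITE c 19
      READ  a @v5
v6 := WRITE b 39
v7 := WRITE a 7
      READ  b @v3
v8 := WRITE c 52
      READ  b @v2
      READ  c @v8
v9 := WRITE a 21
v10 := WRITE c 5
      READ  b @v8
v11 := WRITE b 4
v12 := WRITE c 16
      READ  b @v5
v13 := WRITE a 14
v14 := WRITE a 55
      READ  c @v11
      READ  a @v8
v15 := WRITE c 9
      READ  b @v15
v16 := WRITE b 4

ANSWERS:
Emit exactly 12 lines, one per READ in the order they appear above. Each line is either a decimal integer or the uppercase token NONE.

Answer: NONE
46
46
46
5
NONE
52
39
56
5
7
4

Derivation:
v1: WRITE c=14  (c history now [(1, 14)])
v2: WRITE a=46  (a history now [(2, 46)])
READ b @v1: history=[] -> no version <= 1 -> NONE
v3: WRITE b=5  (b history now [(3, 5)])
v4: WRITE b=56  (b history now [(3, 5), (4, 56)])
READ a @v2: history=[(2, 46)] -> pick v2 -> 46
READ a @v2: history=[(2, 46)] -> pick v2 -> 46
v5: WRITE c=19  (c history now [(1, 14), (5, 19)])
READ a @v5: history=[(2, 46)] -> pick v2 -> 46
v6: WRITE b=39  (b history now [(3, 5), (4, 56), (6, 39)])
v7: WRITE a=7  (a history now [(2, 46), (7, 7)])
READ b @v3: history=[(3, 5), (4, 56), (6, 39)] -> pick v3 -> 5
v8: WRITE c=52  (c history now [(1, 14), (5, 19), (8, 52)])
READ b @v2: history=[(3, 5), (4, 56), (6, 39)] -> no version <= 2 -> NONE
READ c @v8: history=[(1, 14), (5, 19), (8, 52)] -> pick v8 -> 52
v9: WRITE a=21  (a history now [(2, 46), (7, 7), (9, 21)])
v10: WRITE c=5  (c history now [(1, 14), (5, 19), (8, 52), (10, 5)])
READ b @v8: history=[(3, 5), (4, 56), (6, 39)] -> pick v6 -> 39
v11: WRITE b=4  (b history now [(3, 5), (4, 56), (6, 39), (11, 4)])
v12: WRITE c=16  (c history now [(1, 14), (5, 19), (8, 52), (10, 5), (12, 16)])
READ b @v5: history=[(3, 5), (4, 56), (6, 39), (11, 4)] -> pick v4 -> 56
v13: WRITE a=14  (a history now [(2, 46), (7, 7), (9, 21), (13, 14)])
v14: WRITE a=55  (a history now [(2, 46), (7, 7), (9, 21), (13, 14), (14, 55)])
READ c @v11: history=[(1, 14), (5, 19), (8, 52), (10, 5), (12, 16)] -> pick v10 -> 5
READ a @v8: history=[(2, 46), (7, 7), (9, 21), (13, 14), (14, 55)] -> pick v7 -> 7
v15: WRITE c=9  (c history now [(1, 14), (5, 19), (8, 52), (10, 5), (12, 16), (15, 9)])
READ b @v15: history=[(3, 5), (4, 56), (6, 39), (11, 4)] -> pick v11 -> 4
v16: WRITE b=4  (b history now [(3, 5), (4, 56), (6, 39), (11, 4), (16, 4)])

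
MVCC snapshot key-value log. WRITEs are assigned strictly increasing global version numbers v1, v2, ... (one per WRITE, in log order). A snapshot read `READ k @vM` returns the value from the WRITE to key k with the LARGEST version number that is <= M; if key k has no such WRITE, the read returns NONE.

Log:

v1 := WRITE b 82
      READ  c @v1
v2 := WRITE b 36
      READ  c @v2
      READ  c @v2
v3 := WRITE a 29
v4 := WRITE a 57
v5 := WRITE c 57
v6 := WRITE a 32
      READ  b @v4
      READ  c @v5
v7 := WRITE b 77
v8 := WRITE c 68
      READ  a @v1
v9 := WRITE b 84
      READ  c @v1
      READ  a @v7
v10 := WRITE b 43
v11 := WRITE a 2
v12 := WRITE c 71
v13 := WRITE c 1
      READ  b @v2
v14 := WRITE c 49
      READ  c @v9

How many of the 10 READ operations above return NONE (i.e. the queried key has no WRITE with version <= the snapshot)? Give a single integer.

Answer: 5

Derivation:
v1: WRITE b=82  (b history now [(1, 82)])
READ c @v1: history=[] -> no version <= 1 -> NONE
v2: WRITE b=36  (b history now [(1, 82), (2, 36)])
READ c @v2: history=[] -> no version <= 2 -> NONE
READ c @v2: history=[] -> no version <= 2 -> NONE
v3: WRITE a=29  (a history now [(3, 29)])
v4: WRITE a=57  (a history now [(3, 29), (4, 57)])
v5: WRITE c=57  (c history now [(5, 57)])
v6: WRITE a=32  (a history now [(3, 29), (4, 57), (6, 32)])
READ b @v4: history=[(1, 82), (2, 36)] -> pick v2 -> 36
READ c @v5: history=[(5, 57)] -> pick v5 -> 57
v7: WRITE b=77  (b history now [(1, 82), (2, 36), (7, 77)])
v8: WRITE c=68  (c history now [(5, 57), (8, 68)])
READ a @v1: history=[(3, 29), (4, 57), (6, 32)] -> no version <= 1 -> NONE
v9: WRITE b=84  (b history now [(1, 82), (2, 36), (7, 77), (9, 84)])
READ c @v1: history=[(5, 57), (8, 68)] -> no version <= 1 -> NONE
READ a @v7: history=[(3, 29), (4, 57), (6, 32)] -> pick v6 -> 32
v10: WRITE b=43  (b history now [(1, 82), (2, 36), (7, 77), (9, 84), (10, 43)])
v11: WRITE a=2  (a history now [(3, 29), (4, 57), (6, 32), (11, 2)])
v12: WRITE c=71  (c history now [(5, 57), (8, 68), (12, 71)])
v13: WRITE c=1  (c history now [(5, 57), (8, 68), (12, 71), (13, 1)])
READ b @v2: history=[(1, 82), (2, 36), (7, 77), (9, 84), (10, 43)] -> pick v2 -> 36
v14: WRITE c=49  (c history now [(5, 57), (8, 68), (12, 71), (13, 1), (14, 49)])
READ c @v9: history=[(5, 57), (8, 68), (12, 71), (13, 1), (14, 49)] -> pick v8 -> 68
Read results in order: ['NONE', 'NONE', 'NONE', '36', '57', 'NONE', 'NONE', '32', '36', '68']
NONE count = 5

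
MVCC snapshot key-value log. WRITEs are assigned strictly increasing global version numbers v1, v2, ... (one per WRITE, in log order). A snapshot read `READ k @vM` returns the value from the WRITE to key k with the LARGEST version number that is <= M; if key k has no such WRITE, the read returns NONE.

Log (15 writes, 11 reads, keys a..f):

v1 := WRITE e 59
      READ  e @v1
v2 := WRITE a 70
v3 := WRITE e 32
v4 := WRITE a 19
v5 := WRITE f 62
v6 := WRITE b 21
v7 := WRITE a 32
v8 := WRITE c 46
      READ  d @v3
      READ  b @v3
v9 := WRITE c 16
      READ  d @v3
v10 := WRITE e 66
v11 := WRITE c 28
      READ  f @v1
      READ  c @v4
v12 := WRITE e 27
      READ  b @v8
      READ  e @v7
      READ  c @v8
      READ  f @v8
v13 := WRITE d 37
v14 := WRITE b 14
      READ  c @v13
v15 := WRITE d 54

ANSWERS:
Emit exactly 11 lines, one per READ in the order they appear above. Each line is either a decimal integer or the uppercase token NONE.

Answer: 59
NONE
NONE
NONE
NONE
NONE
21
32
46
62
28

Derivation:
v1: WRITE e=59  (e history now [(1, 59)])
READ e @v1: history=[(1, 59)] -> pick v1 -> 59
v2: WRITE a=70  (a history now [(2, 70)])
v3: WRITE e=32  (e history now [(1, 59), (3, 32)])
v4: WRITE a=19  (a history now [(2, 70), (4, 19)])
v5: WRITE f=62  (f history now [(5, 62)])
v6: WRITE b=21  (b history now [(6, 21)])
v7: WRITE a=32  (a history now [(2, 70), (4, 19), (7, 32)])
v8: WRITE c=46  (c history now [(8, 46)])
READ d @v3: history=[] -> no version <= 3 -> NONE
READ b @v3: history=[(6, 21)] -> no version <= 3 -> NONE
v9: WRITE c=16  (c history now [(8, 46), (9, 16)])
READ d @v3: history=[] -> no version <= 3 -> NONE
v10: WRITE e=66  (e history now [(1, 59), (3, 32), (10, 66)])
v11: WRITE c=28  (c history now [(8, 46), (9, 16), (11, 28)])
READ f @v1: history=[(5, 62)] -> no version <= 1 -> NONE
READ c @v4: history=[(8, 46), (9, 16), (11, 28)] -> no version <= 4 -> NONE
v12: WRITE e=27  (e history now [(1, 59), (3, 32), (10, 66), (12, 27)])
READ b @v8: history=[(6, 21)] -> pick v6 -> 21
READ e @v7: history=[(1, 59), (3, 32), (10, 66), (12, 27)] -> pick v3 -> 32
READ c @v8: history=[(8, 46), (9, 16), (11, 28)] -> pick v8 -> 46
READ f @v8: history=[(5, 62)] -> pick v5 -> 62
v13: WRITE d=37  (d history now [(13, 37)])
v14: WRITE b=14  (b history now [(6, 21), (14, 14)])
READ c @v13: history=[(8, 46), (9, 16), (11, 28)] -> pick v11 -> 28
v15: WRITE d=54  (d history now [(13, 37), (15, 54)])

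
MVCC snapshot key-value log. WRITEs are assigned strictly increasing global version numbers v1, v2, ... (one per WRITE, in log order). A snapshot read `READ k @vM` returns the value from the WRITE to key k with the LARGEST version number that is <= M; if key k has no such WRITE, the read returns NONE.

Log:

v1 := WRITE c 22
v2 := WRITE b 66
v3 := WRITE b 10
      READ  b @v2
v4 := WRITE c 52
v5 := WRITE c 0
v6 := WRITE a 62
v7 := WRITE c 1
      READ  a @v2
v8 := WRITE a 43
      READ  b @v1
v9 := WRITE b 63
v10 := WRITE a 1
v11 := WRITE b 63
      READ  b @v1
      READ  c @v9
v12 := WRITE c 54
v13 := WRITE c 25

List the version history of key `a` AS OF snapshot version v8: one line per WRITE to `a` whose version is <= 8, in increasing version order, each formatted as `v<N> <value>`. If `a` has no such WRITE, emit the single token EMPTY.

Answer: v6 62
v8 43

Derivation:
Scan writes for key=a with version <= 8:
  v1 WRITE c 22 -> skip
  v2 WRITE b 66 -> skip
  v3 WRITE b 10 -> skip
  v4 WRITE c 52 -> skip
  v5 WRITE c 0 -> skip
  v6 WRITE a 62 -> keep
  v7 WRITE c 1 -> skip
  v8 WRITE a 43 -> keep
  v9 WRITE b 63 -> skip
  v10 WRITE a 1 -> drop (> snap)
  v11 WRITE b 63 -> skip
  v12 WRITE c 54 -> skip
  v13 WRITE c 25 -> skip
Collected: [(6, 62), (8, 43)]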